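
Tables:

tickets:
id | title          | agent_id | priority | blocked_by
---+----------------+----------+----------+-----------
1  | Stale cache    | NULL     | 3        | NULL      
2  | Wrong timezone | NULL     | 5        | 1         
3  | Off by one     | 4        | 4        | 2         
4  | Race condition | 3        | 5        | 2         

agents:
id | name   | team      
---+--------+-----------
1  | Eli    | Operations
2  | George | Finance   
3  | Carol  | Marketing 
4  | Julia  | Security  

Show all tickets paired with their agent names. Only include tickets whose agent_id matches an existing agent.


INNER JOIN keeps only tickets rows whose agent_id matches an id in agents. Walk through each ticket:
  - ticket 1 (Stale cache): agent_id=NULL, no match -> dropped
  - ticket 2 (Wrong timezone): agent_id=NULL, no match -> dropped
  - ticket 3 (Off by one): agent_id=4 -> matches Julia
  - ticket 4 (Race condition): agent_id=3 -> matches Carol
So 2 of 4 rows are dropped.

SQL:
SELECT a.title, b.name AS agent
FROM tickets a
INNER JOIN agents b ON a.agent_id = b.id

Result:
title          | agent
---------------+------
Off by one     | Julia
Race condition | Carol


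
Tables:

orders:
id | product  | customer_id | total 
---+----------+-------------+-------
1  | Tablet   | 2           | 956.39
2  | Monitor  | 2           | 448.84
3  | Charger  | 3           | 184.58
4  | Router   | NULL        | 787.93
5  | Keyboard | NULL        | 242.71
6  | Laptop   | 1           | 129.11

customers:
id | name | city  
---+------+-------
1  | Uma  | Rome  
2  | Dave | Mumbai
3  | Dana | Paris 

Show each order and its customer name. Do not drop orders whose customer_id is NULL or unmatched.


LEFT JOIN keeps every row from orders (the left table); where customer_id has no match in customers, the customer columns become NULL. Walk through each order:
  - order 1 (Tablet): customer_id=2 -> matches Dave
  - order 2 (Monitor): customer_id=2 -> matches Dave
  - order 3 (Charger): customer_id=3 -> matches Dana
  - order 4 (Router): customer_id=NULL, no match -> kept with NULL
  - order 5 (Keyboard): customer_id=NULL, no match -> kept with NULL
  - order 6 (Laptop): customer_id=1 -> matches Uma
All 6 rows appear; 2 have NULL customer.

SQL:
SELECT a.product, b.name AS customer
FROM orders a
LEFT JOIN customers b ON a.customer_id = b.id

Result:
product  | customer
---------+---------
Tablet   | Dave    
Monitor  | Dave    
Charger  | Dana    
Router   | NULL    
Keyboard | NULL    
Laptop   | Uma     


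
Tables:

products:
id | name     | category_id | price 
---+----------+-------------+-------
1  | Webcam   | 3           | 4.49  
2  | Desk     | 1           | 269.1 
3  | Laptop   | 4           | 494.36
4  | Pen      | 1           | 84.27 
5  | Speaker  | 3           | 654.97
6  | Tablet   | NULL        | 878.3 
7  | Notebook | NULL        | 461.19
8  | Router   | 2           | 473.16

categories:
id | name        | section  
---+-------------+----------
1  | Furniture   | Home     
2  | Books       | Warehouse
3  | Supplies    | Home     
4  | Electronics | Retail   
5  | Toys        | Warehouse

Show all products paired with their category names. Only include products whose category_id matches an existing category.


INNER JOIN keeps only products rows whose category_id matches an id in categories. Walk through each product:
  - product 1 (Webcam): category_id=3 -> matches Supplies
  - product 2 (Desk): category_id=1 -> matches Furniture
  - product 3 (Laptop): category_id=4 -> matches Electronics
  - product 4 (Pen): category_id=1 -> matches Furniture
  - product 5 (Speaker): category_id=3 -> matches Supplies
  - product 6 (Tablet): category_id=NULL, no match -> dropped
  - product 7 (Notebook): category_id=NULL, no match -> dropped
  - product 8 (Router): category_id=2 -> matches Books
So 2 of 8 rows are dropped.

SQL:
SELECT a.name, b.name AS category
FROM products a
INNER JOIN categories b ON a.category_id = b.id

Result:
name    | category   
--------+------------
Webcam  | Supplies   
Desk    | Furniture  
Laptop  | Electronics
Pen     | Furniture  
Speaker | Supplies   
Router  | Books      


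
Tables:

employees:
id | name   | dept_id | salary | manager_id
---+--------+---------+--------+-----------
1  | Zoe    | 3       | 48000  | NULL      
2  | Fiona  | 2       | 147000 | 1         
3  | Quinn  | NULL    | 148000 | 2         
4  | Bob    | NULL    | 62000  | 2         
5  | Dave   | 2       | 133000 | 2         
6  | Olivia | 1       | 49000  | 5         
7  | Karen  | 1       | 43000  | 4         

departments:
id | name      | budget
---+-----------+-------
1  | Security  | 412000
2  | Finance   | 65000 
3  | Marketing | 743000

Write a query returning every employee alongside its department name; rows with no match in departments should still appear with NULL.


LEFT JOIN keeps every row from employees (the left table); where dept_id has no match in departments, the department columns become NULL. Walk through each employee:
  - employee 1 (Zoe): dept_id=3 -> matches Marketing
  - employee 2 (Fiona): dept_id=2 -> matches Finance
  - employee 3 (Quinn): dept_id=NULL, no match -> kept with NULL
  - employee 4 (Bob): dept_id=NULL, no match -> kept with NULL
  - employee 5 (Dave): dept_id=2 -> matches Finance
  - employee 6 (Olivia): dept_id=1 -> matches Security
  - employee 7 (Karen): dept_id=1 -> matches Security
All 7 rows appear; 2 have NULL department.

SQL:
SELECT a.name, b.name AS department
FROM employees a
LEFT JOIN departments b ON a.dept_id = b.id

Result:
name   | department
-------+-----------
Zoe    | Marketing 
Fiona  | Finance   
Quinn  | NULL      
Bob    | NULL      
Dave   | Finance   
Olivia | Security  
Karen  | Security  


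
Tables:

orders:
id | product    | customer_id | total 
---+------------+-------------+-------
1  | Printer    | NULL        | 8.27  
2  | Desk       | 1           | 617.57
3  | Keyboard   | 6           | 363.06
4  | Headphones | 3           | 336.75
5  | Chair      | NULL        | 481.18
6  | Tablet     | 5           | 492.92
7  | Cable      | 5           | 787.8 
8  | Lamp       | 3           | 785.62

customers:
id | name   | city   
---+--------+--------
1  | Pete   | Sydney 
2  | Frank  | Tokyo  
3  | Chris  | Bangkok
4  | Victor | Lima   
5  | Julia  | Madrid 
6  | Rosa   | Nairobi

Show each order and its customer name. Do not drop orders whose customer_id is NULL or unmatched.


LEFT JOIN keeps every row from orders (the left table); where customer_id has no match in customers, the customer columns become NULL. Walk through each order:
  - order 1 (Printer): customer_id=NULL, no match -> kept with NULL
  - order 2 (Desk): customer_id=1 -> matches Pete
  - order 3 (Keyboard): customer_id=6 -> matches Rosa
  - order 4 (Headphones): customer_id=3 -> matches Chris
  - order 5 (Chair): customer_id=NULL, no match -> kept with NULL
  - order 6 (Tablet): customer_id=5 -> matches Julia
  - order 7 (Cable): customer_id=5 -> matches Julia
  - order 8 (Lamp): customer_id=3 -> matches Chris
All 8 rows appear; 2 have NULL customer.

SQL:
SELECT a.product, b.name AS customer
FROM orders a
LEFT JOIN customers b ON a.customer_id = b.id

Result:
product    | customer
-----------+---------
Printer    | NULL    
Desk       | Pete    
Keyboard   | Rosa    
Headphones | Chris   
Chair      | NULL    
Tablet     | Julia   
Cable      | Julia   
Lamp       | Chris   


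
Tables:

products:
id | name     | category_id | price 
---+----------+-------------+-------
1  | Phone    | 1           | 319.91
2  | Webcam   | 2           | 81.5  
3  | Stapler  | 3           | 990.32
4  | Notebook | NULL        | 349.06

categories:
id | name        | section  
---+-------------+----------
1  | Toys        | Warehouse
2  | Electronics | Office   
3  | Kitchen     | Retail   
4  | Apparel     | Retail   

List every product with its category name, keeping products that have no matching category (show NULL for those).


LEFT JOIN keeps every row from products (the left table); where category_id has no match in categories, the category columns become NULL. Walk through each product:
  - product 1 (Phone): category_id=1 -> matches Toys
  - product 2 (Webcam): category_id=2 -> matches Electronics
  - product 3 (Stapler): category_id=3 -> matches Kitchen
  - product 4 (Notebook): category_id=NULL, no match -> kept with NULL
All 4 rows appear; 1 has NULL category.

SQL:
SELECT a.name, b.name AS category
FROM products a
LEFT JOIN categories b ON a.category_id = b.id

Result:
name     | category   
---------+------------
Phone    | Toys       
Webcam   | Electronics
Stapler  | Kitchen    
Notebook | NULL       


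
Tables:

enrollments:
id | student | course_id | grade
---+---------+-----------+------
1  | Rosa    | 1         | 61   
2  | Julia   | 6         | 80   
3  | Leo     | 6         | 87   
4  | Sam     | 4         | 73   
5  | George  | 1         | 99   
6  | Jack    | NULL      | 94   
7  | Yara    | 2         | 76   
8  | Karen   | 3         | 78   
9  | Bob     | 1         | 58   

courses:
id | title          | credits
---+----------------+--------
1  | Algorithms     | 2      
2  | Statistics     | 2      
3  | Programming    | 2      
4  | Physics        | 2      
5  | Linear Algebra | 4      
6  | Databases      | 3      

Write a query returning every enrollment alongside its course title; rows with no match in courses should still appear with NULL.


LEFT JOIN keeps every row from enrollments (the left table); where course_id has no match in courses, the course columns become NULL. Walk through each enrollment:
  - enrollment 1 (Rosa): course_id=1 -> matches Algorithms
  - enrollment 2 (Julia): course_id=6 -> matches Databases
  - enrollment 3 (Leo): course_id=6 -> matches Databases
  - enrollment 4 (Sam): course_id=4 -> matches Physics
  - enrollment 5 (George): course_id=1 -> matches Algorithms
  - enrollment 6 (Jack): course_id=NULL, no match -> kept with NULL
  - enrollment 7 (Yara): course_id=2 -> matches Statistics
  - enrollment 8 (Karen): course_id=3 -> matches Programming
  - enrollment 9 (Bob): course_id=1 -> matches Algorithms
All 9 rows appear; 1 has NULL course.

SQL:
SELECT a.student, b.title AS course
FROM enrollments a
LEFT JOIN courses b ON a.course_id = b.id

Result:
student | course     
--------+------------
Rosa    | Algorithms 
Julia   | Databases  
Leo     | Databases  
Sam     | Physics    
George  | Algorithms 
Jack    | NULL       
Yara    | Statistics 
Karen   | Programming
Bob     | Algorithms 


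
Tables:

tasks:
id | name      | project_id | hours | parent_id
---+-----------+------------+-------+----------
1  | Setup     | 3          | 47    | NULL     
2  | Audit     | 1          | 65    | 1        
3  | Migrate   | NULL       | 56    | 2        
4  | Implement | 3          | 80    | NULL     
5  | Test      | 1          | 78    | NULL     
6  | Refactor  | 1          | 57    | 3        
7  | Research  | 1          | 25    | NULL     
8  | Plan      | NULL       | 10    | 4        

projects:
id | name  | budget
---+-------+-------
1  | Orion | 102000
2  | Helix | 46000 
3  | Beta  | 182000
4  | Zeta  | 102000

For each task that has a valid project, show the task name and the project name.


INNER JOIN keeps only tasks rows whose project_id matches an id in projects. Walk through each task:
  - task 1 (Setup): project_id=3 -> matches Beta
  - task 2 (Audit): project_id=1 -> matches Orion
  - task 3 (Migrate): project_id=NULL, no match -> dropped
  - task 4 (Implement): project_id=3 -> matches Beta
  - task 5 (Test): project_id=1 -> matches Orion
  - task 6 (Refactor): project_id=1 -> matches Orion
  - task 7 (Research): project_id=1 -> matches Orion
  - task 8 (Plan): project_id=NULL, no match -> dropped
So 2 of 8 rows are dropped.

SQL:
SELECT a.name, b.name AS project
FROM tasks a
INNER JOIN projects b ON a.project_id = b.id

Result:
name      | project
----------+--------
Setup     | Beta   
Audit     | Orion  
Implement | Beta   
Test      | Orion  
Refactor  | Orion  
Research  | Orion  


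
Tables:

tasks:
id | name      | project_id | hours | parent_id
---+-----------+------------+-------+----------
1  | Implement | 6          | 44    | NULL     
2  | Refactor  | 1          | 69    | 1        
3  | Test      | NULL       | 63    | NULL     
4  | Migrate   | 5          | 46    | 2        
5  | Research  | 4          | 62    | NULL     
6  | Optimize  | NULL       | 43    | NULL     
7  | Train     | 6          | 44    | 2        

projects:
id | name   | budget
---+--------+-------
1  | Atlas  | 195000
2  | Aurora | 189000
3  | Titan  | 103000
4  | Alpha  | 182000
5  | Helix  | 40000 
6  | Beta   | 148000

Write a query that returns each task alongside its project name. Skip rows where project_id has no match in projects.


INNER JOIN keeps only tasks rows whose project_id matches an id in projects. Walk through each task:
  - task 1 (Implement): project_id=6 -> matches Beta
  - task 2 (Refactor): project_id=1 -> matches Atlas
  - task 3 (Test): project_id=NULL, no match -> dropped
  - task 4 (Migrate): project_id=5 -> matches Helix
  - task 5 (Research): project_id=4 -> matches Alpha
  - task 6 (Optimize): project_id=NULL, no match -> dropped
  - task 7 (Train): project_id=6 -> matches Beta
So 2 of 7 rows are dropped.

SQL:
SELECT a.name, b.name AS project
FROM tasks a
INNER JOIN projects b ON a.project_id = b.id

Result:
name      | project
----------+--------
Implement | Beta   
Refactor  | Atlas  
Migrate   | Helix  
Research  | Alpha  
Train     | Beta   


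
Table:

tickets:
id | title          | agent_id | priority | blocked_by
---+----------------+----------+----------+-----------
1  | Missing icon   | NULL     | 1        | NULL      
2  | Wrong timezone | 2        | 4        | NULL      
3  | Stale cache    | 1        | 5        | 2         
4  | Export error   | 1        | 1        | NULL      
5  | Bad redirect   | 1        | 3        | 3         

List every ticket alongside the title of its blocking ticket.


This is a self-join: tickets is joined to a second copy of itself, matching each row's blocked_by to another row's id. Use LEFT JOIN so rows with blocked_by=NULL are kept.
  - ticket 1 (Missing icon): blocked_by=NULL -> NULL
  - ticket 2 (Wrong timezone): blocked_by=NULL -> NULL
  - ticket 3 (Stale cache): blocked_by=2 -> Wrong timezone
  - ticket 4 (Export error): blocked_by=NULL -> NULL
  - ticket 5 (Bad redirect): blocked_by=3 -> Stale cache

SQL:
SELECT a.title AS item, b.title AS blocked_by
FROM tickets a
LEFT JOIN tickets b ON a.blocked_by = b.id

Result:
item           | blocked_by    
---------------+---------------
Missing icon   | NULL          
Wrong timezone | NULL          
Stale cache    | Wrong timezone
Export error   | NULL          
Bad redirect   | Stale cache   


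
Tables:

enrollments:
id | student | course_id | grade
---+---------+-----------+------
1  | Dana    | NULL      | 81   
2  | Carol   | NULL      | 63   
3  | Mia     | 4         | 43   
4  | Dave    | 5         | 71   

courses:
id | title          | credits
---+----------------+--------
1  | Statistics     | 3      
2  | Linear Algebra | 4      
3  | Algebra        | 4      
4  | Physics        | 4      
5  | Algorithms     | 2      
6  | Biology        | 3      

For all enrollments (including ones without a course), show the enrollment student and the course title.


LEFT JOIN keeps every row from enrollments (the left table); where course_id has no match in courses, the course columns become NULL. Walk through each enrollment:
  - enrollment 1 (Dana): course_id=NULL, no match -> kept with NULL
  - enrollment 2 (Carol): course_id=NULL, no match -> kept with NULL
  - enrollment 3 (Mia): course_id=4 -> matches Physics
  - enrollment 4 (Dave): course_id=5 -> matches Algorithms
All 4 rows appear; 2 have NULL course.

SQL:
SELECT a.student, b.title AS course
FROM enrollments a
LEFT JOIN courses b ON a.course_id = b.id

Result:
student | course    
--------+-----------
Dana    | NULL      
Carol   | NULL      
Mia     | Physics   
Dave    | Algorithms


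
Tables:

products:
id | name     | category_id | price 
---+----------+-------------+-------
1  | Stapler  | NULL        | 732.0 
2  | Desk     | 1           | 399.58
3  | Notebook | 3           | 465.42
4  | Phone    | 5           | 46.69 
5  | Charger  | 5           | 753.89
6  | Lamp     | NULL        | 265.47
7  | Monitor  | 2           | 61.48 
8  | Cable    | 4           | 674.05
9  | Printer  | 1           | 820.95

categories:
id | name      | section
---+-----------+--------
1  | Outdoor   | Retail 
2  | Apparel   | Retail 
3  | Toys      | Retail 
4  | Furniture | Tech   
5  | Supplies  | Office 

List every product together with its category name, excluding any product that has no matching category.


INNER JOIN keeps only products rows whose category_id matches an id in categories. Walk through each product:
  - product 1 (Stapler): category_id=NULL, no match -> dropped
  - product 2 (Desk): category_id=1 -> matches Outdoor
  - product 3 (Notebook): category_id=3 -> matches Toys
  - product 4 (Phone): category_id=5 -> matches Supplies
  - product 5 (Charger): category_id=5 -> matches Supplies
  - product 6 (Lamp): category_id=NULL, no match -> dropped
  - product 7 (Monitor): category_id=2 -> matches Apparel
  - product 8 (Cable): category_id=4 -> matches Furniture
  - product 9 (Printer): category_id=1 -> matches Outdoor
So 2 of 9 rows are dropped.

SQL:
SELECT a.name, b.name AS category
FROM products a
INNER JOIN categories b ON a.category_id = b.id

Result:
name     | category 
---------+----------
Desk     | Outdoor  
Notebook | Toys     
Phone    | Supplies 
Charger  | Supplies 
Monitor  | Apparel  
Cable    | Furniture
Printer  | Outdoor  


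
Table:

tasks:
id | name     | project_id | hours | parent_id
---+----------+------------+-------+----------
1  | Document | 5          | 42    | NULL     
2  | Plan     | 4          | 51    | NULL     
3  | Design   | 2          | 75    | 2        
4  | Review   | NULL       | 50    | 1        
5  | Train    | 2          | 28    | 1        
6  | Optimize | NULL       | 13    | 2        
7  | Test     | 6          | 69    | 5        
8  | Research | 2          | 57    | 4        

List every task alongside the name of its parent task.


This is a self-join: tasks is joined to a second copy of itself, matching each row's parent_id to another row's id. Use LEFT JOIN so rows with parent_id=NULL are kept.
  - task 1 (Document): parent_id=NULL -> NULL
  - task 2 (Plan): parent_id=NULL -> NULL
  - task 3 (Design): parent_id=2 -> Plan
  - task 4 (Review): parent_id=1 -> Document
  - task 5 (Train): parent_id=1 -> Document
  - task 6 (Optimize): parent_id=2 -> Plan
  - task 7 (Test): parent_id=5 -> Train
  - task 8 (Research): parent_id=4 -> Review

SQL:
SELECT a.name AS item, b.name AS parent
FROM tasks a
LEFT JOIN tasks b ON a.parent_id = b.id

Result:
item     | parent  
---------+---------
Document | NULL    
Plan     | NULL    
Design   | Plan    
Review   | Document
Train    | Document
Optimize | Plan    
Test     | Train   
Research | Review  


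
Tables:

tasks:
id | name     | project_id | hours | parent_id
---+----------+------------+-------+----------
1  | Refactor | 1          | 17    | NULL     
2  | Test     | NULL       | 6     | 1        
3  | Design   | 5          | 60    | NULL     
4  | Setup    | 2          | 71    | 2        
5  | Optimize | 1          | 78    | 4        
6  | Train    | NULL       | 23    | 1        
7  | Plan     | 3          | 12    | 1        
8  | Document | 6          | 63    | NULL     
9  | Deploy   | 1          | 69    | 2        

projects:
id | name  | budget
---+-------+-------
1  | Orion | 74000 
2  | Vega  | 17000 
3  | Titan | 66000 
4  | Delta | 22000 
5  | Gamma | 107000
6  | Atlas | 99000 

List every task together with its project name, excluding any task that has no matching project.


INNER JOIN keeps only tasks rows whose project_id matches an id in projects. Walk through each task:
  - task 1 (Refactor): project_id=1 -> matches Orion
  - task 2 (Test): project_id=NULL, no match -> dropped
  - task 3 (Design): project_id=5 -> matches Gamma
  - task 4 (Setup): project_id=2 -> matches Vega
  - task 5 (Optimize): project_id=1 -> matches Orion
  - task 6 (Train): project_id=NULL, no match -> dropped
  - task 7 (Plan): project_id=3 -> matches Titan
  - task 8 (Document): project_id=6 -> matches Atlas
  - task 9 (Deploy): project_id=1 -> matches Orion
So 2 of 9 rows are dropped.

SQL:
SELECT a.name, b.name AS project
FROM tasks a
INNER JOIN projects b ON a.project_id = b.id

Result:
name     | project
---------+--------
Refactor | Orion  
Design   | Gamma  
Setup    | Vega   
Optimize | Orion  
Plan     | Titan  
Document | Atlas  
Deploy   | Orion  


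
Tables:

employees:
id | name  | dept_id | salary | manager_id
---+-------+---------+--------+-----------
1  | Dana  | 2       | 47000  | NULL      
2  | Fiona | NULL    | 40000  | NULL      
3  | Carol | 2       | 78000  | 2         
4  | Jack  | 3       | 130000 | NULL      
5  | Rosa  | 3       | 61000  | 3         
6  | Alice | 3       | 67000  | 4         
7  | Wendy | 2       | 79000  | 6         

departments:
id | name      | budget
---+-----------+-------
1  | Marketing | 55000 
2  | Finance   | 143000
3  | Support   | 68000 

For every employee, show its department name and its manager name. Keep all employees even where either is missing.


Two LEFT JOINs from the same base table employees: one to departments via dept_id, one to employees itself via manager_id. Both are LEFT so every employee is preserved.
Match against departments:
  - employee 1 (Dana): dept_id=2 -> matches Finance
  - employee 2 (Fiona): dept_id=NULL, no match -> kept with NULL
  - employee 3 (Carol): dept_id=2 -> matches Finance
  - employee 4 (Jack): dept_id=3 -> matches Support
  - employee 5 (Rosa): dept_id=3 -> matches Support
  - employee 6 (Alice): dept_id=3 -> matches Support
  - employee 7 (Wendy): dept_id=2 -> matches Finance
Match against employees (self):
  - employee 1 (Dana): manager_id=NULL -> NULL
  - employee 2 (Fiona): manager_id=NULL -> NULL
  - employee 3 (Carol): manager_id=2 -> Fiona
  - employee 4 (Jack): manager_id=NULL -> NULL
  - employee 5 (Rosa): manager_id=3 -> Carol
  - employee 6 (Alice): manager_id=4 -> Jack
  - employee 7 (Wendy): manager_id=6 -> Alice

SQL:
SELECT a.name, b.name AS department, c.name AS manager
FROM employees a
LEFT JOIN departments b ON a.dept_id = b.id
LEFT JOIN employees c ON a.manager_id = c.id

Result:
name  | department | manager
------+------------+--------
Dana  | Finance    | NULL   
Fiona | NULL       | NULL   
Carol | Finance    | Fiona  
Jack  | Support    | NULL   
Rosa  | Support    | Carol  
Alice | Support    | Jack   
Wendy | Finance    | Alice  


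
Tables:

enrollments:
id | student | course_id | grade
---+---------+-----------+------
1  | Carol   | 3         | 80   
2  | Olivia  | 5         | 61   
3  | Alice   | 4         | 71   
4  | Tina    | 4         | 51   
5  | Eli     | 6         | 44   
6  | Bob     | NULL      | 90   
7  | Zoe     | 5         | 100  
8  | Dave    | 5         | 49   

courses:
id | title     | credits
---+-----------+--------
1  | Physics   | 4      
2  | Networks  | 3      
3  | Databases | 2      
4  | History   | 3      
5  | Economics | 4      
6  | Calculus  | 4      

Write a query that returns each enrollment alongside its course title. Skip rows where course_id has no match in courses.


INNER JOIN keeps only enrollments rows whose course_id matches an id in courses. Walk through each enrollment:
  - enrollment 1 (Carol): course_id=3 -> matches Databases
  - enrollment 2 (Olivia): course_id=5 -> matches Economics
  - enrollment 3 (Alice): course_id=4 -> matches History
  - enrollment 4 (Tina): course_id=4 -> matches History
  - enrollment 5 (Eli): course_id=6 -> matches Calculus
  - enrollment 6 (Bob): course_id=NULL, no match -> dropped
  - enrollment 7 (Zoe): course_id=5 -> matches Economics
  - enrollment 8 (Dave): course_id=5 -> matches Economics
So 1 of 8 rows is dropped.

SQL:
SELECT a.student, b.title AS course
FROM enrollments a
INNER JOIN courses b ON a.course_id = b.id

Result:
student | course   
--------+----------
Carol   | Databases
Olivia  | Economics
Alice   | History  
Tina    | History  
Eli     | Calculus 
Zoe     | Economics
Dave    | Economics


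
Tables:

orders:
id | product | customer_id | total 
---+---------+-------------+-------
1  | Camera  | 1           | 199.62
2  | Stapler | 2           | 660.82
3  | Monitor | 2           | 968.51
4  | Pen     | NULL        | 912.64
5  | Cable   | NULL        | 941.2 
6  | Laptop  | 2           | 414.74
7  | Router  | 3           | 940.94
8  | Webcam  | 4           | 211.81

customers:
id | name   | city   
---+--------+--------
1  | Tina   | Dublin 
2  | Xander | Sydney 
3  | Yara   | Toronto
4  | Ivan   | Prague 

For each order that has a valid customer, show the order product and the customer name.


INNER JOIN keeps only orders rows whose customer_id matches an id in customers. Walk through each order:
  - order 1 (Camera): customer_id=1 -> matches Tina
  - order 2 (Stapler): customer_id=2 -> matches Xander
  - order 3 (Monitor): customer_id=2 -> matches Xander
  - order 4 (Pen): customer_id=NULL, no match -> dropped
  - order 5 (Cable): customer_id=NULL, no match -> dropped
  - order 6 (Laptop): customer_id=2 -> matches Xander
  - order 7 (Router): customer_id=3 -> matches Yara
  - order 8 (Webcam): customer_id=4 -> matches Ivan
So 2 of 8 rows are dropped.

SQL:
SELECT a.product, b.name AS customer
FROM orders a
INNER JOIN customers b ON a.customer_id = b.id

Result:
product | customer
--------+---------
Camera  | Tina    
Stapler | Xander  
Monitor | Xander  
Laptop  | Xander  
Router  | Yara    
Webcam  | Ivan    


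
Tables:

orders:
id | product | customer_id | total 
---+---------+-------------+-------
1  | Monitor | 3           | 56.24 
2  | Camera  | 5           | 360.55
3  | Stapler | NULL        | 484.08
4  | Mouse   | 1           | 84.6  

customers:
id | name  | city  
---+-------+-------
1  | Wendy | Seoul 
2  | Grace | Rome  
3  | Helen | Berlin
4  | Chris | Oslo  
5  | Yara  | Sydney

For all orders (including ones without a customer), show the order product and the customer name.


LEFT JOIN keeps every row from orders (the left table); where customer_id has no match in customers, the customer columns become NULL. Walk through each order:
  - order 1 (Monitor): customer_id=3 -> matches Helen
  - order 2 (Camera): customer_id=5 -> matches Yara
  - order 3 (Stapler): customer_id=NULL, no match -> kept with NULL
  - order 4 (Mouse): customer_id=1 -> matches Wendy
All 4 rows appear; 1 has NULL customer.

SQL:
SELECT a.product, b.name AS customer
FROM orders a
LEFT JOIN customers b ON a.customer_id = b.id

Result:
product | customer
--------+---------
Monitor | Helen   
Camera  | Yara    
Stapler | NULL    
Mouse   | Wendy   


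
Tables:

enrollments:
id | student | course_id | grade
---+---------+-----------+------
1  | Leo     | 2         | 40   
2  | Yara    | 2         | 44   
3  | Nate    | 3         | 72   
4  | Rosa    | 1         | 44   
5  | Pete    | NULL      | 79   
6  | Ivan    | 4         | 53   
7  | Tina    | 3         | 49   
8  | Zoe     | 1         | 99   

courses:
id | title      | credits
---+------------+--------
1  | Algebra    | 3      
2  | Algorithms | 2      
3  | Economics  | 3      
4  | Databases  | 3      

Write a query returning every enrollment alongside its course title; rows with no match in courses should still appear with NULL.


LEFT JOIN keeps every row from enrollments (the left table); where course_id has no match in courses, the course columns become NULL. Walk through each enrollment:
  - enrollment 1 (Leo): course_id=2 -> matches Algorithms
  - enrollment 2 (Yara): course_id=2 -> matches Algorithms
  - enrollment 3 (Nate): course_id=3 -> matches Economics
  - enrollment 4 (Rosa): course_id=1 -> matches Algebra
  - enrollment 5 (Pete): course_id=NULL, no match -> kept with NULL
  - enrollment 6 (Ivan): course_id=4 -> matches Databases
  - enrollment 7 (Tina): course_id=3 -> matches Economics
  - enrollment 8 (Zoe): course_id=1 -> matches Algebra
All 8 rows appear; 1 has NULL course.

SQL:
SELECT a.student, b.title AS course
FROM enrollments a
LEFT JOIN courses b ON a.course_id = b.id

Result:
student | course    
--------+-----------
Leo     | Algorithms
Yara    | Algorithms
Nate    | Economics 
Rosa    | Algebra   
Pete    | NULL      
Ivan    | Databases 
Tina    | Economics 
Zoe     | Algebra   


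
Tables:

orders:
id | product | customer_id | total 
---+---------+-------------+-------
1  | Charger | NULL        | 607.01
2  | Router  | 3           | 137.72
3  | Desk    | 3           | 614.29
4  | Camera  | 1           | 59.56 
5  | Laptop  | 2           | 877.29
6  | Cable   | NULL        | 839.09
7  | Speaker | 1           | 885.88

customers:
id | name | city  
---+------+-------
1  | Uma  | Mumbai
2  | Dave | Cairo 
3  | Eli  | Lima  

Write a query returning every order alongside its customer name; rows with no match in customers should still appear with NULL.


LEFT JOIN keeps every row from orders (the left table); where customer_id has no match in customers, the customer columns become NULL. Walk through each order:
  - order 1 (Charger): customer_id=NULL, no match -> kept with NULL
  - order 2 (Router): customer_id=3 -> matches Eli
  - order 3 (Desk): customer_id=3 -> matches Eli
  - order 4 (Camera): customer_id=1 -> matches Uma
  - order 5 (Laptop): customer_id=2 -> matches Dave
  - order 6 (Cable): customer_id=NULL, no match -> kept with NULL
  - order 7 (Speaker): customer_id=1 -> matches Uma
All 7 rows appear; 2 have NULL customer.

SQL:
SELECT a.product, b.name AS customer
FROM orders a
LEFT JOIN customers b ON a.customer_id = b.id

Result:
product | customer
--------+---------
Charger | NULL    
Router  | Eli     
Desk    | Eli     
Camera  | Uma     
Laptop  | Dave    
Cable   | NULL    
Speaker | Uma     


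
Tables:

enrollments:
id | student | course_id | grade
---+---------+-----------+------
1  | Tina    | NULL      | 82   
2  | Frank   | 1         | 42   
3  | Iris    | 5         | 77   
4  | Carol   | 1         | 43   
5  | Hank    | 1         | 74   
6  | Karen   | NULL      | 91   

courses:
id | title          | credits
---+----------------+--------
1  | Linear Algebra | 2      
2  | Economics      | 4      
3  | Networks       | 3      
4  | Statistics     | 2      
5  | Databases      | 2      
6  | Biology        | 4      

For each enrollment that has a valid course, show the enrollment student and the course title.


INNER JOIN keeps only enrollments rows whose course_id matches an id in courses. Walk through each enrollment:
  - enrollment 1 (Tina): course_id=NULL, no match -> dropped
  - enrollment 2 (Frank): course_id=1 -> matches Linear Algebra
  - enrollment 3 (Iris): course_id=5 -> matches Databases
  - enrollment 4 (Carol): course_id=1 -> matches Linear Algebra
  - enrollment 5 (Hank): course_id=1 -> matches Linear Algebra
  - enrollment 6 (Karen): course_id=NULL, no match -> dropped
So 2 of 6 rows are dropped.

SQL:
SELECT a.student, b.title AS course
FROM enrollments a
INNER JOIN courses b ON a.course_id = b.id

Result:
student | course        
--------+---------------
Frank   | Linear Algebra
Iris    | Databases     
Carol   | Linear Algebra
Hank    | Linear Algebra


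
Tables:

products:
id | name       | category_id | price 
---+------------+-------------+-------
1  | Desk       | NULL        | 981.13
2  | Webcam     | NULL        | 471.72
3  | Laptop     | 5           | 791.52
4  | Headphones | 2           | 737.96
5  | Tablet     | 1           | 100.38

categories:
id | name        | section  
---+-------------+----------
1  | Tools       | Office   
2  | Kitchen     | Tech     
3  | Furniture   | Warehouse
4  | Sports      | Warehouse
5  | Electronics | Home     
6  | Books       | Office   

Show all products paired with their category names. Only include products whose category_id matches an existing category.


INNER JOIN keeps only products rows whose category_id matches an id in categories. Walk through each product:
  - product 1 (Desk): category_id=NULL, no match -> dropped
  - product 2 (Webcam): category_id=NULL, no match -> dropped
  - product 3 (Laptop): category_id=5 -> matches Electronics
  - product 4 (Headphones): category_id=2 -> matches Kitchen
  - product 5 (Tablet): category_id=1 -> matches Tools
So 2 of 5 rows are dropped.

SQL:
SELECT a.name, b.name AS category
FROM products a
INNER JOIN categories b ON a.category_id = b.id

Result:
name       | category   
-----------+------------
Laptop     | Electronics
Headphones | Kitchen    
Tablet     | Tools      


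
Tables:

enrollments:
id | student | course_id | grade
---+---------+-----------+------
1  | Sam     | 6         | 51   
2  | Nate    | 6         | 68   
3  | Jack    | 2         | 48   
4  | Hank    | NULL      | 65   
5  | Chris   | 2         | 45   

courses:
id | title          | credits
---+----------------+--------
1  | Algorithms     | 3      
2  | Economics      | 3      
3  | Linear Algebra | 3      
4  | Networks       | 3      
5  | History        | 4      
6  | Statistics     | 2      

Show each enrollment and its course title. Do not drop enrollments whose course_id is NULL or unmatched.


LEFT JOIN keeps every row from enrollments (the left table); where course_id has no match in courses, the course columns become NULL. Walk through each enrollment:
  - enrollment 1 (Sam): course_id=6 -> matches Statistics
  - enrollment 2 (Nate): course_id=6 -> matches Statistics
  - enrollment 3 (Jack): course_id=2 -> matches Economics
  - enrollment 4 (Hank): course_id=NULL, no match -> kept with NULL
  - enrollment 5 (Chris): course_id=2 -> matches Economics
All 5 rows appear; 1 has NULL course.

SQL:
SELECT a.student, b.title AS course
FROM enrollments a
LEFT JOIN courses b ON a.course_id = b.id

Result:
student | course    
--------+-----------
Sam     | Statistics
Nate    | Statistics
Jack    | Economics 
Hank    | NULL      
Chris   | Economics 


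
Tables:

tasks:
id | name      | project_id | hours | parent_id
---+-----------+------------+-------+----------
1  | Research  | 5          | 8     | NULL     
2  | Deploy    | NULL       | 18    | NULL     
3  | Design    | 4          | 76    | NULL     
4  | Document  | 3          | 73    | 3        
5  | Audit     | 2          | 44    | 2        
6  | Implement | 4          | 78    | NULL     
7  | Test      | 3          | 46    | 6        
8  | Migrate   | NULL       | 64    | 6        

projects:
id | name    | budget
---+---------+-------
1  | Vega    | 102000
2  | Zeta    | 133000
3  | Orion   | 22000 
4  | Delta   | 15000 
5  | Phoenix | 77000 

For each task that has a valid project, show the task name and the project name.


INNER JOIN keeps only tasks rows whose project_id matches an id in projects. Walk through each task:
  - task 1 (Research): project_id=5 -> matches Phoenix
  - task 2 (Deploy): project_id=NULL, no match -> dropped
  - task 3 (Design): project_id=4 -> matches Delta
  - task 4 (Document): project_id=3 -> matches Orion
  - task 5 (Audit): project_id=2 -> matches Zeta
  - task 6 (Implement): project_id=4 -> matches Delta
  - task 7 (Test): project_id=3 -> matches Orion
  - task 8 (Migrate): project_id=NULL, no match -> dropped
So 2 of 8 rows are dropped.

SQL:
SELECT a.name, b.name AS project
FROM tasks a
INNER JOIN projects b ON a.project_id = b.id

Result:
name      | project
----------+--------
Research  | Phoenix
Design    | Delta  
Document  | Orion  
Audit     | Zeta   
Implement | Delta  
Test      | Orion  


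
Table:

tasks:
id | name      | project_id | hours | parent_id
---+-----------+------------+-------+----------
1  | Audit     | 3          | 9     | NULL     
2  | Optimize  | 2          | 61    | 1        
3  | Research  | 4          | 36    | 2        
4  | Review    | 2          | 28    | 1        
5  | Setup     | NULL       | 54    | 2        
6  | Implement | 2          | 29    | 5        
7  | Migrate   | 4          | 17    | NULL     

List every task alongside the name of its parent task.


This is a self-join: tasks is joined to a second copy of itself, matching each row's parent_id to another row's id. Use LEFT JOIN so rows with parent_id=NULL are kept.
  - task 1 (Audit): parent_id=NULL -> NULL
  - task 2 (Optimize): parent_id=1 -> Audit
  - task 3 (Research): parent_id=2 -> Optimize
  - task 4 (Review): parent_id=1 -> Audit
  - task 5 (Setup): parent_id=2 -> Optimize
  - task 6 (Implement): parent_id=5 -> Setup
  - task 7 (Migrate): parent_id=NULL -> NULL

SQL:
SELECT a.name AS item, b.name AS parent
FROM tasks a
LEFT JOIN tasks b ON a.parent_id = b.id

Result:
item      | parent  
----------+---------
Audit     | NULL    
Optimize  | Audit   
Research  | Optimize
Review    | Audit   
Setup     | Optimize
Implement | Setup   
Migrate   | NULL    


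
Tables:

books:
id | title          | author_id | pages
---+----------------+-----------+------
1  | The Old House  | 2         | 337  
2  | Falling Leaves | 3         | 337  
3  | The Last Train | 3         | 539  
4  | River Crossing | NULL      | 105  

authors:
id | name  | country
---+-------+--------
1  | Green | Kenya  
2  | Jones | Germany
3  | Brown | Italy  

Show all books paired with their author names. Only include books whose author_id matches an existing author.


INNER JOIN keeps only books rows whose author_id matches an id in authors. Walk through each book:
  - book 1 (The Old House): author_id=2 -> matches Jones
  - book 2 (Falling Leaves): author_id=3 -> matches Brown
  - book 3 (The Last Train): author_id=3 -> matches Brown
  - book 4 (River Crossing): author_id=NULL, no match -> dropped
So 1 of 4 rows is dropped.

SQL:
SELECT a.title, b.name AS author
FROM books a
INNER JOIN authors b ON a.author_id = b.id

Result:
title          | author
---------------+-------
The Old House  | Jones 
Falling Leaves | Brown 
The Last Train | Brown 


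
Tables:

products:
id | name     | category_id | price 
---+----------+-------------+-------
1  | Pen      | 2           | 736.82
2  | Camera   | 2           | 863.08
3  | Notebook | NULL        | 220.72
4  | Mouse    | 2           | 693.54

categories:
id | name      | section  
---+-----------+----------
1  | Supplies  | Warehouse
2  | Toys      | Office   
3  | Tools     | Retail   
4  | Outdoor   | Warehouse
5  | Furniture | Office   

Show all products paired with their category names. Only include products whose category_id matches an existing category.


INNER JOIN keeps only products rows whose category_id matches an id in categories. Walk through each product:
  - product 1 (Pen): category_id=2 -> matches Toys
  - product 2 (Camera): category_id=2 -> matches Toys
  - product 3 (Notebook): category_id=NULL, no match -> dropped
  - product 4 (Mouse): category_id=2 -> matches Toys
So 1 of 4 rows is dropped.

SQL:
SELECT a.name, b.name AS category
FROM products a
INNER JOIN categories b ON a.category_id = b.id

Result:
name   | category
-------+---------
Pen    | Toys    
Camera | Toys    
Mouse  | Toys    


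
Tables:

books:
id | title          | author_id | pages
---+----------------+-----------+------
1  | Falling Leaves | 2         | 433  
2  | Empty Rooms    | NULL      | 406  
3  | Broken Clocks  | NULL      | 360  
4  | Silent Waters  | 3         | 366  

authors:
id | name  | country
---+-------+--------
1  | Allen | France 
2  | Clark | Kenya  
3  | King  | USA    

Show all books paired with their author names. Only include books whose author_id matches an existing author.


INNER JOIN keeps only books rows whose author_id matches an id in authors. Walk through each book:
  - book 1 (Falling Leaves): author_id=2 -> matches Clark
  - book 2 (Empty Rooms): author_id=NULL, no match -> dropped
  - book 3 (Broken Clocks): author_id=NULL, no match -> dropped
  - book 4 (Silent Waters): author_id=3 -> matches King
So 2 of 4 rows are dropped.

SQL:
SELECT a.title, b.name AS author
FROM books a
INNER JOIN authors b ON a.author_id = b.id

Result:
title          | author
---------------+-------
Falling Leaves | Clark 
Silent Waters  | King  


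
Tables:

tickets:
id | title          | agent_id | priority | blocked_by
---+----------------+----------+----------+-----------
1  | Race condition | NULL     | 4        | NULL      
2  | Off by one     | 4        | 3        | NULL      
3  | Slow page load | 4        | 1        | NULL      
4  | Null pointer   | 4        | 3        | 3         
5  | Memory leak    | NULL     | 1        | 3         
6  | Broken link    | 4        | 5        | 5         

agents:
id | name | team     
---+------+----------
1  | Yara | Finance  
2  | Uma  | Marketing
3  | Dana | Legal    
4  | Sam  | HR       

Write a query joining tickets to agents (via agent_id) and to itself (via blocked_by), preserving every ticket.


Two LEFT JOINs from the same base table tickets: one to agents via agent_id, one to tickets itself via blocked_by. Both are LEFT so every ticket is preserved.
Match against agents:
  - ticket 1 (Race condition): agent_id=NULL, no match -> kept with NULL
  - ticket 2 (Off by one): agent_id=4 -> matches Sam
  - ticket 3 (Slow page load): agent_id=4 -> matches Sam
  - ticket 4 (Null pointer): agent_id=4 -> matches Sam
  - ticket 5 (Memory leak): agent_id=NULL, no match -> kept with NULL
  - ticket 6 (Broken link): agent_id=4 -> matches Sam
Match against tickets (self):
  - ticket 1 (Race condition): blocked_by=NULL -> NULL
  - ticket 2 (Off by one): blocked_by=NULL -> NULL
  - ticket 3 (Slow page load): blocked_by=NULL -> NULL
  - ticket 4 (Null pointer): blocked_by=3 -> Slow page load
  - ticket 5 (Memory leak): blocked_by=3 -> Slow page load
  - ticket 6 (Broken link): blocked_by=5 -> Memory leak

SQL:
SELECT a.title, b.name AS agent, c.title AS blocked_by
FROM tickets a
LEFT JOIN agents b ON a.agent_id = b.id
LEFT JOIN tickets c ON a.blocked_by = c.id

Result:
title          | agent | blocked_by    
---------------+-------+---------------
Race condition | NULL  | NULL          
Off by one     | Sam   | NULL          
Slow page load | Sam   | NULL          
Null pointer   | Sam   | Slow page load
Memory leak    | NULL  | Slow page load
Broken link    | Sam   | Memory leak   
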